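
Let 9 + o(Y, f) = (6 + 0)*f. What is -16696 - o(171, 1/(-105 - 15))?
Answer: -333739/20 ≈ -16687.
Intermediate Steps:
o(Y, f) = -9 + 6*f (o(Y, f) = -9 + (6 + 0)*f = -9 + 6*f)
-16696 - o(171, 1/(-105 - 15)) = -16696 - (-9 + 6/(-105 - 15)) = -16696 - (-9 + 6/(-120)) = -16696 - (-9 + 6*(-1/120)) = -16696 - (-9 - 1/20) = -16696 - 1*(-181/20) = -16696 + 181/20 = -333739/20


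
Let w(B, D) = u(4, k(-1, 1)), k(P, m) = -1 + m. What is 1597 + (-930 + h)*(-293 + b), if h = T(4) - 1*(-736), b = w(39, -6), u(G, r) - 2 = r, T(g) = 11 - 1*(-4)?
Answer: 53686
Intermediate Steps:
T(g) = 15 (T(g) = 11 + 4 = 15)
u(G, r) = 2 + r
w(B, D) = 2 (w(B, D) = 2 + (-1 + 1) = 2 + 0 = 2)
b = 2
h = 751 (h = 15 - 1*(-736) = 15 + 736 = 751)
1597 + (-930 + h)*(-293 + b) = 1597 + (-930 + 751)*(-293 + 2) = 1597 - 179*(-291) = 1597 + 52089 = 53686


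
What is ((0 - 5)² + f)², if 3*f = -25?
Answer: 2500/9 ≈ 277.78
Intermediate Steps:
f = -25/3 (f = (⅓)*(-25) = -25/3 ≈ -8.3333)
((0 - 5)² + f)² = ((0 - 5)² - 25/3)² = ((-5)² - 25/3)² = (25 - 25/3)² = (50/3)² = 2500/9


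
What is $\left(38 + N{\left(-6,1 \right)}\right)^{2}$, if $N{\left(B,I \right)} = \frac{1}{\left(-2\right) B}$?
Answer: $\frac{208849}{144} \approx 1450.3$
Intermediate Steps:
$N{\left(B,I \right)} = - \frac{1}{2 B}$
$\left(38 + N{\left(-6,1 \right)}\right)^{2} = \left(38 - \frac{1}{2 \left(-6\right)}\right)^{2} = \left(38 - - \frac{1}{12}\right)^{2} = \left(38 + \frac{1}{12}\right)^{2} = \left(\frac{457}{12}\right)^{2} = \frac{208849}{144}$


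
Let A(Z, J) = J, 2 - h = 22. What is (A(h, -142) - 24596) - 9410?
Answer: -34148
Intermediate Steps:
h = -20 (h = 2 - 1*22 = 2 - 22 = -20)
(A(h, -142) - 24596) - 9410 = (-142 - 24596) - 9410 = -24738 - 9410 = -34148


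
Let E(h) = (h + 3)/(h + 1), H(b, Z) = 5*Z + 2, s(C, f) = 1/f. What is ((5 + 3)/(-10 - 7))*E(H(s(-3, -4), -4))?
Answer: -120/289 ≈ -0.41523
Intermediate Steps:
H(b, Z) = 2 + 5*Z
E(h) = (3 + h)/(1 + h)
((5 + 3)/(-10 - 7))*E(H(s(-3, -4), -4)) = ((5 + 3)/(-10 - 7))*((3 + (2 + 5*(-4)))/(1 + (2 + 5*(-4)))) = (8/(-17))*((3 + (2 - 20))/(1 + (2 - 20))) = (8*(-1/17))*((3 - 18)/(1 - 18)) = -8*(-15)/(17*(-17)) = -(-8)*(-15)/289 = -8/17*15/17 = -120/289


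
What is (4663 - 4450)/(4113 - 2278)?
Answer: 213/1835 ≈ 0.11608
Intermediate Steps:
(4663 - 4450)/(4113 - 2278) = 213/1835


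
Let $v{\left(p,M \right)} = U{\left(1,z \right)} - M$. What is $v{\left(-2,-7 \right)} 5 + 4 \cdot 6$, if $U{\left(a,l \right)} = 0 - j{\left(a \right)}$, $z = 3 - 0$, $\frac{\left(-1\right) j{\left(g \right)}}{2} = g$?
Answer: $69$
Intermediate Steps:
$j{\left(g \right)} = - 2 g$
$z = 3$ ($z = 3 + 0 = 3$)
$U{\left(a,l \right)} = 2 a$ ($U{\left(a,l \right)} = 0 - - 2 a = 0 + 2 a = 2 a$)
$v{\left(p,M \right)} = 2 - M$ ($v{\left(p,M \right)} = 2 \cdot 1 - M = 2 - M$)
$v{\left(-2,-7 \right)} 5 + 4 \cdot 6 = \left(2 - -7\right) 5 + 4 \cdot 6 = \left(2 + 7\right) 5 + 24 = 9 \cdot 5 + 24 = 45 + 24 = 69$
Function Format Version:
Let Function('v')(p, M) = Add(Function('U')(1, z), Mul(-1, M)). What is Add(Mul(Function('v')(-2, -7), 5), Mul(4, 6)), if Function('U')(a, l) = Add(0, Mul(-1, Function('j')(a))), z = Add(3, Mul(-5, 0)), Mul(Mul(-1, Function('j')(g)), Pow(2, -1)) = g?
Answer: 69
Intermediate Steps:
Function('j')(g) = Mul(-2, g)
z = 3 (z = Add(3, 0) = 3)
Function('U')(a, l) = Mul(2, a) (Function('U')(a, l) = Add(0, Mul(-1, Mul(-2, a))) = Add(0, Mul(2, a)) = Mul(2, a))
Function('v')(p, M) = Add(2, Mul(-1, M)) (Function('v')(p, M) = Add(Mul(2, 1), Mul(-1, M)) = Add(2, Mul(-1, M)))
Add(Mul(Function('v')(-2, -7), 5), Mul(4, 6)) = Add(Mul(Add(2, Mul(-1, -7)), 5), Mul(4, 6)) = Add(Mul(Add(2, 7), 5), 24) = Add(Mul(9, 5), 24) = Add(45, 24) = 69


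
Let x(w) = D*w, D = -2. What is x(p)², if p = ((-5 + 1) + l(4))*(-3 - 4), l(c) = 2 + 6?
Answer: 3136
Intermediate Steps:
l(c) = 8
p = -28 (p = ((-5 + 1) + 8)*(-3 - 4) = (-4 + 8)*(-7) = 4*(-7) = -28)
x(w) = -2*w
x(p)² = (-2*(-28))² = 56² = 3136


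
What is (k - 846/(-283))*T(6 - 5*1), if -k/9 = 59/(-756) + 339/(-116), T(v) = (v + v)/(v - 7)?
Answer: -10338581/1034082 ≈ -9.9978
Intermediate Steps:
T(v) = 2*v/(-7 + v) (T(v) = (2*v)/(-7 + v) = 2*v/(-7 + v))
k = 32891/1218 (k = -9*(59/(-756) + 339/(-116)) = -9*(59*(-1/756) + 339*(-1/116)) = -9*(-59/756 - 339/116) = -9*(-32891/10962) = 32891/1218 ≈ 27.004)
(k - 846/(-283))*T(6 - 5*1) = (32891/1218 - 846/(-283))*(2*(6 - 5*1)/(-7 + (6 - 5*1))) = (32891/1218 - 846*(-1/283))*(2*(6 - 5)/(-7 + (6 - 5))) = (32891/1218 + 846/283)*(2*1/(-7 + 1)) = 10338581*(2*1/(-6))/344694 = 10338581*(2*1*(-⅙))/344694 = (10338581/344694)*(-⅓) = -10338581/1034082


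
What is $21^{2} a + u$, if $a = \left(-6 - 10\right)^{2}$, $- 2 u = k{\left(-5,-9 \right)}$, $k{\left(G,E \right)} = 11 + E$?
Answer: $112895$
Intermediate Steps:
$u = -1$ ($u = - \frac{11 - 9}{2} = \left(- \frac{1}{2}\right) 2 = -1$)
$a = 256$ ($a = \left(-16\right)^{2} = 256$)
$21^{2} a + u = 21^{2} \cdot 256 - 1 = 441 \cdot 256 - 1 = 112896 - 1 = 112895$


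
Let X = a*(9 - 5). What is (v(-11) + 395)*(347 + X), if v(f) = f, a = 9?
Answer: 147072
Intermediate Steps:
X = 36 (X = 9*(9 - 5) = 9*4 = 36)
(v(-11) + 395)*(347 + X) = (-11 + 395)*(347 + 36) = 384*383 = 147072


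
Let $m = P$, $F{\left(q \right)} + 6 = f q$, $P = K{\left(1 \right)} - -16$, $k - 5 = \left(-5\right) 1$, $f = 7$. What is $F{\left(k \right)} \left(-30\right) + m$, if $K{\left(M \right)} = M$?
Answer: $197$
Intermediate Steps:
$k = 0$ ($k = 5 - 5 = 0$)
$P = 17$ ($P = 1 - -16 = 1 + 16 = 17$)
$F{\left(q \right)} = -6 + 7 q$
$m = 17$
$F{\left(k \right)} \left(-30\right) + m = \left(-6 + 7 \cdot 0\right) \left(-30\right) + 17 = \left(-6 + 0\right) \left(-30\right) + 17 = \left(-6\right) \left(-30\right) + 17 = 180 + 17 = 197$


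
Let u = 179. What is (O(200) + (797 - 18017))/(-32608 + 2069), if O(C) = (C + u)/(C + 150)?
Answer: 6026621/10688650 ≈ 0.56383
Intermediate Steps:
O(C) = (179 + C)/(150 + C) (O(C) = (C + 179)/(C + 150) = (179 + C)/(150 + C))
(O(200) + (797 - 18017))/(-32608 + 2069) = ((179 + 200)/(150 + 200) + (797 - 18017))/(-32608 + 2069) = (379/350 - 17220)/(-30539) = ((1/350)*379 - 17220)*(-1/30539) = (379/350 - 17220)*(-1/30539) = -6026621/350*(-1/30539) = 6026621/10688650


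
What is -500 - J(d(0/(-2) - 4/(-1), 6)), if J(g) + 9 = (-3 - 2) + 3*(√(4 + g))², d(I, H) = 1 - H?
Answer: -483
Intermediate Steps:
J(g) = -2 + 3*g (J(g) = -9 + ((-3 - 2) + 3*(√(4 + g))²) = -9 + (-5 + 3*(4 + g)) = -9 + (-5 + (12 + 3*g)) = -9 + (7 + 3*g) = -2 + 3*g)
-500 - J(d(0/(-2) - 4/(-1), 6)) = -500 - (-2 + 3*(1 - 1*6)) = -500 - (-2 + 3*(1 - 6)) = -500 - (-2 + 3*(-5)) = -500 - (-2 - 15) = -500 - 1*(-17) = -500 + 17 = -483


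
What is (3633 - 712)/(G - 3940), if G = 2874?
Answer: -2921/1066 ≈ -2.7402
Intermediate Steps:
(3633 - 712)/(G - 3940) = (3633 - 712)/(2874 - 3940) = 2921/(-1066) = 2921*(-1/1066) = -2921/1066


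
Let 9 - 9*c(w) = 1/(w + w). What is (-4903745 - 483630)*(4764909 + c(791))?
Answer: -52213506160112875/2034 ≈ -2.5670e+13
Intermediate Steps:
c(w) = 1 - 1/(18*w) (c(w) = 1 - 1/(9*(w + w)) = 1 - 1/(2*w)/9 = 1 - 1/(18*w))
(-4903745 - 483630)*(4764909 + c(791)) = (-4903745 - 483630)*(4764909 + (-1/18 + 791)/791) = -5387375*(4764909 + (1/791)*(14237/18)) = -5387375*(4764909 + 14237/14238) = -5387375*67842788579/14238 = -52213506160112875/2034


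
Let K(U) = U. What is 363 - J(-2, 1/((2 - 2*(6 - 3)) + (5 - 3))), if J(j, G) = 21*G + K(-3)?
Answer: 753/2 ≈ 376.50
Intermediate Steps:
J(j, G) = -3 + 21*G (J(j, G) = 21*G - 3 = -3 + 21*G)
363 - J(-2, 1/((2 - 2*(6 - 3)) + (5 - 3))) = 363 - (-3 + 21/((2 - 2*(6 - 3)) + (5 - 3))) = 363 - (-3 + 21/((2 - 2*3) + 2)) = 363 - (-3 + 21/((2 - 6) + 2)) = 363 - (-3 + 21/(-4 + 2)) = 363 - (-3 + 21/(-2)) = 363 - (-3 + 21*(-½)) = 363 - (-3 - 21/2) = 363 - 1*(-27/2) = 363 + 27/2 = 753/2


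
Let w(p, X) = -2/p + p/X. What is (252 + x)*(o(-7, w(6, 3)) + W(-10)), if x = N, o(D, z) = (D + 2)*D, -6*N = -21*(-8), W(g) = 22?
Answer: 12768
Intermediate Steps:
N = -28 (N = -(-7)*(-8)/2 = -⅙*168 = -28)
o(D, z) = D*(2 + D) (o(D, z) = (2 + D)*D = D*(2 + D))
x = -28
(252 + x)*(o(-7, w(6, 3)) + W(-10)) = (252 - 28)*(-7*(2 - 7) + 22) = 224*(-7*(-5) + 22) = 224*(35 + 22) = 224*57 = 12768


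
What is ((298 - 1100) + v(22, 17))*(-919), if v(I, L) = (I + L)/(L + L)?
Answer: 25023451/34 ≈ 7.3598e+5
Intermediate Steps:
v(I, L) = (I + L)/(2*L) (v(I, L) = (I + L)/((2*L)) = (I + L)*(1/(2*L)) = (I + L)/(2*L))
((298 - 1100) + v(22, 17))*(-919) = ((298 - 1100) + (½)*(22 + 17)/17)*(-919) = (-802 + (½)*(1/17)*39)*(-919) = (-802 + 39/34)*(-919) = -27229/34*(-919) = 25023451/34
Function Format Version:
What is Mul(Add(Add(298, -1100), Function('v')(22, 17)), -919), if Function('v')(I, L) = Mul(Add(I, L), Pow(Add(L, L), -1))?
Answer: Rational(25023451, 34) ≈ 7.3598e+5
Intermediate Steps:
Function('v')(I, L) = Mul(Rational(1, 2), Pow(L, -1), Add(I, L)) (Function('v')(I, L) = Mul(Add(I, L), Pow(Mul(2, L), -1)) = Mul(Add(I, L), Mul(Rational(1, 2), Pow(L, -1))) = Mul(Rational(1, 2), Pow(L, -1), Add(I, L)))
Mul(Add(Add(298, -1100), Function('v')(22, 17)), -919) = Mul(Add(Add(298, -1100), Mul(Rational(1, 2), Pow(17, -1), Add(22, 17))), -919) = Mul(Add(-802, Mul(Rational(1, 2), Rational(1, 17), 39)), -919) = Mul(Add(-802, Rational(39, 34)), -919) = Mul(Rational(-27229, 34), -919) = Rational(25023451, 34)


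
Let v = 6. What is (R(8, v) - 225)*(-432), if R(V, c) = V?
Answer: 93744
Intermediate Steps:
(R(8, v) - 225)*(-432) = (8 - 225)*(-432) = -217*(-432) = 93744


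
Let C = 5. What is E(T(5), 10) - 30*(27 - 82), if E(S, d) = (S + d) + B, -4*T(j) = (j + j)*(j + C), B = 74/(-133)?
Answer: 217381/133 ≈ 1634.4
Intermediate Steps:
B = -74/133 (B = 74*(-1/133) = -74/133 ≈ -0.55639)
T(j) = -j*(5 + j)/2 (T(j) = -(j + j)*(j + 5)/4 = -2*j*(5 + j)/4 = -j*(5 + j)/2)
E(S, d) = -74/133 + S + d (E(S, d) = (S + d) - 74/133 = -74/133 + S + d)
E(T(5), 10) - 30*(27 - 82) = (-74/133 - ½*5*(5 + 5) + 10) - 30*(27 - 82) = (-74/133 - ½*5*10 + 10) - 30*(-55) = (-74/133 - 25 + 10) - 1*(-1650) = -2069/133 + 1650 = 217381/133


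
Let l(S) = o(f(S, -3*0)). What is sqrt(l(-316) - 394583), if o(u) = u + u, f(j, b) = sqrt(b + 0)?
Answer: I*sqrt(394583) ≈ 628.16*I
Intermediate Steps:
f(j, b) = sqrt(b)
o(u) = 2*u
l(S) = 0 (l(S) = 2*sqrt(-3*0) = 2*sqrt(0) = 2*0 = 0)
sqrt(l(-316) - 394583) = sqrt(0 - 394583) = sqrt(-394583) = I*sqrt(394583)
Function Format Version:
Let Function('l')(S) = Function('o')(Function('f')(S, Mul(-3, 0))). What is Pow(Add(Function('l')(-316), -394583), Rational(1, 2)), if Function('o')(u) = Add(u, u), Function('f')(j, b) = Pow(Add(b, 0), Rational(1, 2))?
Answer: Mul(I, Pow(394583, Rational(1, 2))) ≈ Mul(628.16, I)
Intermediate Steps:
Function('f')(j, b) = Pow(b, Rational(1, 2))
Function('o')(u) = Mul(2, u)
Function('l')(S) = 0 (Function('l')(S) = Mul(2, Pow(Mul(-3, 0), Rational(1, 2))) = Mul(2, Pow(0, Rational(1, 2))) = Mul(2, 0) = 0)
Pow(Add(Function('l')(-316), -394583), Rational(1, 2)) = Pow(Add(0, -394583), Rational(1, 2)) = Pow(-394583, Rational(1, 2)) = Mul(I, Pow(394583, Rational(1, 2)))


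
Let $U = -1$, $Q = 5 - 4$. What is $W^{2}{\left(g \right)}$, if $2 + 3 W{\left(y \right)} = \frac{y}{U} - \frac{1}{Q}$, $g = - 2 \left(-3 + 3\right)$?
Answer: $1$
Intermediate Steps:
$Q = 1$
$g = 0$ ($g = \left(-2\right) 0 = 0$)
$W{\left(y \right)} = -1 - \frac{y}{3}$ ($W{\left(y \right)} = - \frac{2}{3} + \frac{\frac{y}{-1} - 1^{-1}}{3} = - \frac{2}{3} + \frac{y \left(-1\right) - 1}{3} = - \frac{2}{3} + \frac{- y - 1}{3} = - \frac{2}{3} + \frac{-1 - y}{3} = - \frac{2}{3} - \left(\frac{1}{3} + \frac{y}{3}\right) = -1 - \frac{y}{3}$)
$W^{2}{\left(g \right)} = \left(-1 - 0\right)^{2} = \left(-1 + 0\right)^{2} = \left(-1\right)^{2} = 1$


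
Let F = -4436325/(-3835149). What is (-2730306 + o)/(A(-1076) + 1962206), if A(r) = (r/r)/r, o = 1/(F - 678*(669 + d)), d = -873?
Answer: -519455172321062896268/373320080379033560505 ≈ -1.3914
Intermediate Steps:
F = 1478775/1278383 (F = -4436325*(-1/3835149) = 1478775/1278383 ≈ 1.1568)
o = 1278383/176817188271 (o = 1/(1478775/1278383 - 678*(669 - 873)) = 1/(1478775/1278383 - 678*(-204)) = 1/(1478775/1278383 + 138312) = 1/(176817188271/1278383) = 1278383/176817188271 ≈ 7.2300e-6)
A(r) = 1/r
(-2730306 + o)/(A(-1076) + 1962206) = (-2730306 + 1278383/176817188271)/(1/(-1076) + 1962206) = -482765030038162543/(176817188271*(-1/1076 + 1962206)) = -482765030038162543/(176817188271*2111333655/1076) = -482765030038162543/176817188271*1076/2111333655 = -519455172321062896268/373320080379033560505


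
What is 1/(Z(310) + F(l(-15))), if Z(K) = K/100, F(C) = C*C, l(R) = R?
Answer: 10/2281 ≈ 0.0043840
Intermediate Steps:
F(C) = C²
Z(K) = K/100 (Z(K) = K*(1/100) = K/100)
1/(Z(310) + F(l(-15))) = 1/((1/100)*310 + (-15)²) = 1/(31/10 + 225) = 1/(2281/10) = 10/2281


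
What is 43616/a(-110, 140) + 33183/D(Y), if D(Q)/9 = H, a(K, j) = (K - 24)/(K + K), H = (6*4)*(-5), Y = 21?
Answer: 191828057/2680 ≈ 71578.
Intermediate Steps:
H = -120 (H = 24*(-5) = -120)
a(K, j) = (-24 + K)/(2*K) (a(K, j) = (-24 + K)/((2*K)) = (-24 + K)*(1/(2*K)) = (-24 + K)/(2*K))
D(Q) = -1080 (D(Q) = 9*(-120) = -1080)
43616/a(-110, 140) + 33183/D(Y) = 43616/(((½)*(-24 - 110)/(-110))) + 33183/(-1080) = 43616/(((½)*(-1/110)*(-134))) + 33183*(-1/1080) = 43616/(67/110) - 1229/40 = 43616*(110/67) - 1229/40 = 4797760/67 - 1229/40 = 191828057/2680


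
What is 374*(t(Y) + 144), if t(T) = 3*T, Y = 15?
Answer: 70686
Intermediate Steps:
374*(t(Y) + 144) = 374*(3*15 + 144) = 374*(45 + 144) = 374*189 = 70686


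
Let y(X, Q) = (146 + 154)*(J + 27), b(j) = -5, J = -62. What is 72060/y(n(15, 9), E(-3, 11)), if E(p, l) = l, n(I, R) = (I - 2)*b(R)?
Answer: -1201/175 ≈ -6.8629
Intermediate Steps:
n(I, R) = 10 - 5*I (n(I, R) = (I - 2)*(-5) = (-2 + I)*(-5) = 10 - 5*I)
y(X, Q) = -10500 (y(X, Q) = (146 + 154)*(-62 + 27) = 300*(-35) = -10500)
72060/y(n(15, 9), E(-3, 11)) = 72060/(-10500) = 72060*(-1/10500) = -1201/175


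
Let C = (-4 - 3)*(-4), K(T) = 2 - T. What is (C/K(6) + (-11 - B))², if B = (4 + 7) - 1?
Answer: 784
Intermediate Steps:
B = 10 (B = 11 - 1 = 10)
C = 28 (C = -7*(-4) = 28)
(C/K(6) + (-11 - B))² = (28/(2 - 1*6) + (-11 - 1*10))² = (28/(2 - 6) + (-11 - 10))² = (28/(-4) - 21)² = (28*(-¼) - 21)² = (-7 - 21)² = (-28)² = 784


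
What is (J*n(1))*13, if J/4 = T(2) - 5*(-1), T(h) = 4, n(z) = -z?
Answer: -468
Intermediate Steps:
J = 36 (J = 4*(4 - 5*(-1)) = 4*(4 + 5) = 4*9 = 36)
(J*n(1))*13 = (36*(-1*1))*13 = (36*(-1))*13 = -36*13 = -468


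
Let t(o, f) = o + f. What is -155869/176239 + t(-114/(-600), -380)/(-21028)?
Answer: -45866799963/52942195600 ≈ -0.86636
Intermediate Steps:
t(o, f) = f + o
-155869/176239 + t(-114/(-600), -380)/(-21028) = -155869/176239 + (-380 - 114/(-600))/(-21028) = -155869*1/176239 + (-380 - 114*(-1/600))*(-1/21028) = -22267/25177 + (-380 + 19/100)*(-1/21028) = -22267/25177 - 37981/100*(-1/21028) = -22267/25177 + 37981/2102800 = -45866799963/52942195600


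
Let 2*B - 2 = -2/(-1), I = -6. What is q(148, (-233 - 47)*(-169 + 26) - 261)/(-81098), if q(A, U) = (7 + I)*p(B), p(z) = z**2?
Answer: -2/40549 ≈ -4.9323e-5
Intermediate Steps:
B = 2 (B = 1 + (-2/(-1))/2 = 1 + (-2*(-1))/2 = 1 + (1/2)*2 = 1 + 1 = 2)
q(A, U) = 4 (q(A, U) = (7 - 6)*2**2 = 1*4 = 4)
q(148, (-233 - 47)*(-169 + 26) - 261)/(-81098) = 4/(-81098) = 4*(-1/81098) = -2/40549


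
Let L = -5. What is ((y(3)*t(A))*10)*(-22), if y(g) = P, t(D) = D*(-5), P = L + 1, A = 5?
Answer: -22000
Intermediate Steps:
P = -4 (P = -5 + 1 = -4)
t(D) = -5*D
y(g) = -4
((y(3)*t(A))*10)*(-22) = (-(-20)*5*10)*(-22) = (-4*(-25)*10)*(-22) = (100*10)*(-22) = 1000*(-22) = -22000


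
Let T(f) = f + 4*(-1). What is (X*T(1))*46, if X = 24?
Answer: -3312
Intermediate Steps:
T(f) = -4 + f (T(f) = f - 4 = -4 + f)
(X*T(1))*46 = (24*(-4 + 1))*46 = (24*(-3))*46 = -72*46 = -3312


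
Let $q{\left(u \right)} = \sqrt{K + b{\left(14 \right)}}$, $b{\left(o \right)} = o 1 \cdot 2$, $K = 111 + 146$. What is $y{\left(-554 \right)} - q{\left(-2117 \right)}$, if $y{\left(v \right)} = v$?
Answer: $-554 - \sqrt{285} \approx -570.88$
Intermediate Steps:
$K = 257$
$b{\left(o \right)} = 2 o$ ($b{\left(o \right)} = o 2 = 2 o$)
$q{\left(u \right)} = \sqrt{285}$ ($q{\left(u \right)} = \sqrt{257 + 2 \cdot 14} = \sqrt{257 + 28} = \sqrt{285}$)
$y{\left(-554 \right)} - q{\left(-2117 \right)} = -554 - \sqrt{285}$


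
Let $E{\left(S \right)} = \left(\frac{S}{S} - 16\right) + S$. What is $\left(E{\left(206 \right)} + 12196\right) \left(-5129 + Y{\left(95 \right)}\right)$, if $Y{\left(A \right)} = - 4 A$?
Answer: $-68239983$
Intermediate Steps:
$E{\left(S \right)} = -15 + S$ ($E{\left(S \right)} = \left(1 - 16\right) + S = -15 + S$)
$\left(E{\left(206 \right)} + 12196\right) \left(-5129 + Y{\left(95 \right)}\right) = \left(\left(-15 + 206\right) + 12196\right) \left(-5129 - 380\right) = \left(191 + 12196\right) \left(-5129 - 380\right) = 12387 \left(-5509\right) = -68239983$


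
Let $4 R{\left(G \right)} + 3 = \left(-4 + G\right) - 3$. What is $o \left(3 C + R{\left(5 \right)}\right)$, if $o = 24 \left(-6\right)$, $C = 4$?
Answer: $-1548$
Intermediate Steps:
$o = -144$
$R{\left(G \right)} = - \frac{5}{2} + \frac{G}{4}$ ($R{\left(G \right)} = - \frac{3}{4} + \frac{\left(-4 + G\right) - 3}{4} = - \frac{3}{4} + \frac{-7 + G}{4} = - \frac{3}{4} + \left(- \frac{7}{4} + \frac{G}{4}\right) = - \frac{5}{2} + \frac{G}{4}$)
$o \left(3 C + R{\left(5 \right)}\right) = - 144 \left(3 \cdot 4 + \left(- \frac{5}{2} + \frac{1}{4} \cdot 5\right)\right) = - 144 \left(12 + \left(- \frac{5}{2} + \frac{5}{4}\right)\right) = - 144 \left(12 - \frac{5}{4}\right) = \left(-144\right) \frac{43}{4} = -1548$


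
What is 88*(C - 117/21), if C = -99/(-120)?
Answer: -14619/35 ≈ -417.69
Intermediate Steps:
C = 33/40 (C = -99*(-1/120) = 33/40 ≈ 0.82500)
88*(C - 117/21) = 88*(33/40 - 117/21) = 88*(33/40 - 117*1/21) = 88*(33/40 - 39/7) = 88*(-1329/280) = -14619/35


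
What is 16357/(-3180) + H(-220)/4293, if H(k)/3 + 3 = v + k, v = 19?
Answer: -50431/9540 ≈ -5.2863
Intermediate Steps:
H(k) = 48 + 3*k (H(k) = -9 + 3*(19 + k) = -9 + (57 + 3*k) = 48 + 3*k)
16357/(-3180) + H(-220)/4293 = 16357/(-3180) + (48 + 3*(-220))/4293 = 16357*(-1/3180) + (48 - 660)*(1/4293) = -16357/3180 - 612*1/4293 = -16357/3180 - 68/477 = -50431/9540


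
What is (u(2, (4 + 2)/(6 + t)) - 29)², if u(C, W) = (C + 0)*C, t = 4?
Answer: 625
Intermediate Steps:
u(C, W) = C² (u(C, W) = C*C = C²)
(u(2, (4 + 2)/(6 + t)) - 29)² = (2² - 29)² = (4 - 29)² = (-25)² = 625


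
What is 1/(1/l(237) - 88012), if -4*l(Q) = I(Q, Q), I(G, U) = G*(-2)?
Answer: -237/20858842 ≈ -1.1362e-5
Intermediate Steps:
I(G, U) = -2*G
l(Q) = Q/2 (l(Q) = -(-1)*Q/2 = Q/2)
1/(1/l(237) - 88012) = 1/(1/((½)*237) - 88012) = 1/(1/(237/2) - 88012) = 1/(2/237 - 88012) = 1/(-20858842/237) = -237/20858842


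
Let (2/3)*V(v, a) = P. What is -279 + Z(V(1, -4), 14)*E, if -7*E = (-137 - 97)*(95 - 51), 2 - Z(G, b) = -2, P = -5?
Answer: 39231/7 ≈ 5604.4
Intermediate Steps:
V(v, a) = -15/2 (V(v, a) = (3/2)*(-5) = -15/2)
Z(G, b) = 4 (Z(G, b) = 2 - 1*(-2) = 2 + 2 = 4)
E = 10296/7 (E = -(-137 - 97)*(95 - 51)/7 = -(-234)*44/7 = -1/7*(-10296) = 10296/7 ≈ 1470.9)
-279 + Z(V(1, -4), 14)*E = -279 + 4*(10296/7) = -279 + 41184/7 = 39231/7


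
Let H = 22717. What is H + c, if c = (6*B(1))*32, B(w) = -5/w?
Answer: 21757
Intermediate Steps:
c = -960 (c = (6*(-5/1))*32 = (6*(-5*1))*32 = (6*(-5))*32 = -30*32 = -960)
H + c = 22717 - 960 = 21757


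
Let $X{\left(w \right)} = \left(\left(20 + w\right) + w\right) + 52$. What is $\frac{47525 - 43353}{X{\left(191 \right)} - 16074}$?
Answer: $- \frac{1043}{3905} \approx -0.26709$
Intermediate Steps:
$X{\left(w \right)} = 72 + 2 w$ ($X{\left(w \right)} = \left(20 + 2 w\right) + 52 = 72 + 2 w$)
$\frac{47525 - 43353}{X{\left(191 \right)} - 16074} = \frac{47525 - 43353}{\left(72 + 2 \cdot 191\right) - 16074} = \frac{4172}{\left(72 + 382\right) - 16074} = \frac{4172}{454 - 16074} = \frac{4172}{-15620} = 4172 \left(- \frac{1}{15620}\right) = - \frac{1043}{3905}$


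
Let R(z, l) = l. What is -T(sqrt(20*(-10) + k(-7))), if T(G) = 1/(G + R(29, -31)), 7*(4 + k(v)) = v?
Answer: 31/1166 + I*sqrt(205)/1166 ≈ 0.026587 + 0.012279*I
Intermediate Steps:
k(v) = -4 + v/7
T(G) = 1/(-31 + G) (T(G) = 1/(G - 31) = 1/(-31 + G))
-T(sqrt(20*(-10) + k(-7))) = -1/(-31 + sqrt(20*(-10) + (-4 + (1/7)*(-7)))) = -1/(-31 + sqrt(-200 + (-4 - 1))) = -1/(-31 + sqrt(-200 - 5)) = -1/(-31 + sqrt(-205)) = -1/(-31 + I*sqrt(205))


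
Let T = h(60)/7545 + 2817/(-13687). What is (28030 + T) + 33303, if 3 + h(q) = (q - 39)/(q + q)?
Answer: 253349616170569/4130736600 ≈ 61333.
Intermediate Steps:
h(q) = -3 + (-39 + q)/(2*q) (h(q) = -3 + (q - 39)/(q + q) = -3 + (-39 + q)/((2*q)) = -3 + (-39 + q)*(1/(2*q)) = -3 + (-39 + q)/(2*q))
T = -851717231/4130736600 (T = ((½)*(-39 - 5*60)/60)/7545 + 2817/(-13687) = ((½)*(1/60)*(-39 - 300))*(1/7545) + 2817*(-1/13687) = ((½)*(1/60)*(-339))*(1/7545) - 2817/13687 = -113/40*1/7545 - 2817/13687 = -113/301800 - 2817/13687 = -851717231/4130736600 ≈ -0.20619)
(28030 + T) + 33303 = (28030 - 851717231/4130736600) + 33303 = 115783695180769/4130736600 + 33303 = 253349616170569/4130736600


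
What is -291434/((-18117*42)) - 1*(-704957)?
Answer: 24382361006/34587 ≈ 7.0496e+5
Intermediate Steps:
-291434/((-18117*42)) - 1*(-704957) = -291434/(-760914) + 704957 = -291434*(-1/760914) + 704957 = 13247/34587 + 704957 = 24382361006/34587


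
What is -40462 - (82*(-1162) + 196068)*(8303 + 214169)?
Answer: -22421658510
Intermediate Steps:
-40462 - (82*(-1162) + 196068)*(8303 + 214169) = -40462 - (-95284 + 196068)*222472 = -40462 - 100784*222472 = -40462 - 1*22421618048 = -40462 - 22421618048 = -22421658510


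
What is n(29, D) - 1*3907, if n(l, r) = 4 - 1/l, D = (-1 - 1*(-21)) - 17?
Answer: -113188/29 ≈ -3903.0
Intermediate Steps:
D = 3 (D = (-1 + 21) - 17 = 20 - 17 = 3)
n(29, D) - 1*3907 = (4 - 1/29) - 1*3907 = (4 - 1*1/29) - 3907 = (4 - 1/29) - 3907 = 115/29 - 3907 = -113188/29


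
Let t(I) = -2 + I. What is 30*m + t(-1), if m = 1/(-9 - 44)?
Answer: -189/53 ≈ -3.5660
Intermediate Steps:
m = -1/53 (m = 1/(-53) = -1/53 ≈ -0.018868)
30*m + t(-1) = 30*(-1/53) + (-2 - 1) = -30/53 - 3 = -189/53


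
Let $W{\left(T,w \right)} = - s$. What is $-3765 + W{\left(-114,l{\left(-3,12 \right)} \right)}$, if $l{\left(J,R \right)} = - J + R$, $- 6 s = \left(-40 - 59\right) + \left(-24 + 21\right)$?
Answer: $-3782$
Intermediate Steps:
$s = 17$ ($s = - \frac{\left(-40 - 59\right) + \left(-24 + 21\right)}{6} = - \frac{-99 - 3}{6} = \left(- \frac{1}{6}\right) \left(-102\right) = 17$)
$l{\left(J,R \right)} = R - J$
$W{\left(T,w \right)} = -17$ ($W{\left(T,w \right)} = \left(-1\right) 17 = -17$)
$-3765 + W{\left(-114,l{\left(-3,12 \right)} \right)} = -3765 - 17 = -3782$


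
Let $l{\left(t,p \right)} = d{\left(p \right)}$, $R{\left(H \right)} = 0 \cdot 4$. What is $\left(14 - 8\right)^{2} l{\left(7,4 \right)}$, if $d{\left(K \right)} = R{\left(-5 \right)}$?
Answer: $0$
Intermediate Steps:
$R{\left(H \right)} = 0$
$d{\left(K \right)} = 0$
$l{\left(t,p \right)} = 0$
$\left(14 - 8\right)^{2} l{\left(7,4 \right)} = \left(14 - 8\right)^{2} \cdot 0 = 6^{2} \cdot 0 = 36 \cdot 0 = 0$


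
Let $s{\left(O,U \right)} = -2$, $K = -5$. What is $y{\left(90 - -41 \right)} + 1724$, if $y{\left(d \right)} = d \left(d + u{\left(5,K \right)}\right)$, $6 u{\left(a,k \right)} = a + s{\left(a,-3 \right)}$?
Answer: $\frac{37901}{2} \approx 18951.0$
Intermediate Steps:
$u{\left(a,k \right)} = - \frac{1}{3} + \frac{a}{6}$ ($u{\left(a,k \right)} = \frac{a - 2}{6} = \frac{-2 + a}{6} = - \frac{1}{3} + \frac{a}{6}$)
$y{\left(d \right)} = d \left(\frac{1}{2} + d\right)$ ($y{\left(d \right)} = d \left(d + \left(- \frac{1}{3} + \frac{1}{6} \cdot 5\right)\right) = d \left(d + \left(- \frac{1}{3} + \frac{5}{6}\right)\right) = d \left(d + \frac{1}{2}\right) = d \left(\frac{1}{2} + d\right)$)
$y{\left(90 - -41 \right)} + 1724 = \left(90 - -41\right) \left(\frac{1}{2} + \left(90 - -41\right)\right) + 1724 = \left(90 + 41\right) \left(\frac{1}{2} + \left(90 + 41\right)\right) + 1724 = 131 \left(\frac{1}{2} + 131\right) + 1724 = 131 \cdot \frac{263}{2} + 1724 = \frac{34453}{2} + 1724 = \frac{37901}{2}$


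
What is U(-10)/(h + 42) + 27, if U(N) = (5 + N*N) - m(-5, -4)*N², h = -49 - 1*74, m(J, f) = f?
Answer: 1682/81 ≈ 20.765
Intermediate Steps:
h = -123 (h = -49 - 74 = -123)
U(N) = 5 + 5*N² (U(N) = (5 + N*N) - (-4)*N² = (5 + N²) + 4*N² = 5 + 5*N²)
U(-10)/(h + 42) + 27 = (5 + 5*(-10)²)/(-123 + 42) + 27 = (5 + 5*100)/(-81) + 27 = -(5 + 500)/81 + 27 = -1/81*505 + 27 = -505/81 + 27 = 1682/81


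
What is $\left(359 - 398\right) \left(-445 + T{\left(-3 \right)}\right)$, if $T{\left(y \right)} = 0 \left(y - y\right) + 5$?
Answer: $17160$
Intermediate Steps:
$T{\left(y \right)} = 5$ ($T{\left(y \right)} = 0 \cdot 0 + 5 = 0 + 5 = 5$)
$\left(359 - 398\right) \left(-445 + T{\left(-3 \right)}\right) = \left(359 - 398\right) \left(-445 + 5\right) = \left(-39\right) \left(-440\right) = 17160$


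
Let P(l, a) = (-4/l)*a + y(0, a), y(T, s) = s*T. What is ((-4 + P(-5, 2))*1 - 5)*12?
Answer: -444/5 ≈ -88.800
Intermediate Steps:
y(T, s) = T*s
P(l, a) = -4*a/l (P(l, a) = (-4/l)*a + 0*a = -4*a/l + 0 = -4*a/l)
((-4 + P(-5, 2))*1 - 5)*12 = ((-4 - 4*2/(-5))*1 - 5)*12 = ((-4 - 4*2*(-1/5))*1 - 5)*12 = ((-4 + 8/5)*1 - 5)*12 = (-12/5*1 - 5)*12 = (-12/5 - 5)*12 = -37/5*12 = -444/5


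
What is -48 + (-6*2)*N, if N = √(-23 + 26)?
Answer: -48 - 12*√3 ≈ -68.785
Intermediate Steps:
N = √3 ≈ 1.7320
-48 + (-6*2)*N = -48 + (-6*2)*√3 = -48 - 12*√3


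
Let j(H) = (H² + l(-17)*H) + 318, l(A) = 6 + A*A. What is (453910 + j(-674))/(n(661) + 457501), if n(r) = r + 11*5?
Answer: 236558/152739 ≈ 1.5488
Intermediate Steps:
l(A) = 6 + A²
j(H) = 318 + H² + 295*H (j(H) = (H² + (6 + (-17)²)*H) + 318 = (H² + (6 + 289)*H) + 318 = (H² + 295*H) + 318 = 318 + H² + 295*H)
n(r) = 55 + r (n(r) = r + 55 = 55 + r)
(453910 + j(-674))/(n(661) + 457501) = (453910 + (318 + (-674)² + 295*(-674)))/((55 + 661) + 457501) = (453910 + (318 + 454276 - 198830))/(716 + 457501) = (453910 + 255764)/458217 = 709674*(1/458217) = 236558/152739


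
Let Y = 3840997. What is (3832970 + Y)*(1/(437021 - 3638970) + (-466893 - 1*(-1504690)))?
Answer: 25500385653074058384/3201949 ≈ 7.9640e+12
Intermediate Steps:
(3832970 + Y)*(1/(437021 - 3638970) + (-466893 - 1*(-1504690))) = (3832970 + 3840997)*(1/(437021 - 3638970) + (-466893 - 1*(-1504690))) = 7673967*(1/(-3201949) + (-466893 + 1504690)) = 7673967*(-1/3201949 + 1037797) = 7673967*(3322973066352/3201949) = 25500385653074058384/3201949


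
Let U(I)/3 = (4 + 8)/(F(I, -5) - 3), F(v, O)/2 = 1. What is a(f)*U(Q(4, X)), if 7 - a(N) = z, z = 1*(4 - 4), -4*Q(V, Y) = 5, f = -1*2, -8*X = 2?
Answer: -252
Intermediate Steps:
X = -¼ (X = -⅛*2 = -¼ ≈ -0.25000)
f = -2
Q(V, Y) = -5/4 (Q(V, Y) = -¼*5 = -5/4)
F(v, O) = 2 (F(v, O) = 2*1 = 2)
U(I) = -36 (U(I) = 3*((4 + 8)/(2 - 3)) = 3*(12/(-1)) = 3*(12*(-1)) = 3*(-12) = -36)
z = 0 (z = 1*0 = 0)
a(N) = 7 (a(N) = 7 - 1*0 = 7 + 0 = 7)
a(f)*U(Q(4, X)) = 7*(-36) = -252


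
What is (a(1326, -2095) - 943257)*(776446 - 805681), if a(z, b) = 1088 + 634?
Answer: 27525775725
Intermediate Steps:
a(z, b) = 1722
(a(1326, -2095) - 943257)*(776446 - 805681) = (1722 - 943257)*(776446 - 805681) = -941535*(-29235) = 27525775725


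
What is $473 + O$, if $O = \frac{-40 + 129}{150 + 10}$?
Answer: $\frac{75769}{160} \approx 473.56$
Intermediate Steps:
$O = \frac{89}{160} \approx 0.55625$
$473 + O = 473 + \frac{89}{160} = \frac{75769}{160}$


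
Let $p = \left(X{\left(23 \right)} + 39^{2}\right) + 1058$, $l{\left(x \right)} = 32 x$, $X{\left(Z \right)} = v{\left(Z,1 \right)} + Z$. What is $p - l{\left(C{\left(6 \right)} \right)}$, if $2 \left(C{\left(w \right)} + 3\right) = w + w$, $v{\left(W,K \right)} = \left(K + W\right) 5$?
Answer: $2626$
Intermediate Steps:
$v{\left(W,K \right)} = 5 K + 5 W$
$C{\left(w \right)} = -3 + w$ ($C{\left(w \right)} = -3 + \frac{w + w}{2} = -3 + \frac{2 w}{2} = -3 + w$)
$X{\left(Z \right)} = 5 + 6 Z$ ($X{\left(Z \right)} = \left(5 \cdot 1 + 5 Z\right) + Z = \left(5 + 5 Z\right) + Z = 5 + 6 Z$)
$p = 2722$ ($p = \left(\left(5 + 6 \cdot 23\right) + 39^{2}\right) + 1058 = \left(\left(5 + 138\right) + 1521\right) + 1058 = \left(143 + 1521\right) + 1058 = 1664 + 1058 = 2722$)
$p - l{\left(C{\left(6 \right)} \right)} = 2722 - 32 \left(-3 + 6\right) = 2722 - 32 \cdot 3 = 2722 - 96 = 2626$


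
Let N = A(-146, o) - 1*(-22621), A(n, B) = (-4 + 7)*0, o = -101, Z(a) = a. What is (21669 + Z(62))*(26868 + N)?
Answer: 1075445459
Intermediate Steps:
A(n, B) = 0 (A(n, B) = 3*0 = 0)
N = 22621 (N = 0 - 1*(-22621) = 0 + 22621 = 22621)
(21669 + Z(62))*(26868 + N) = (21669 + 62)*(26868 + 22621) = 21731*49489 = 1075445459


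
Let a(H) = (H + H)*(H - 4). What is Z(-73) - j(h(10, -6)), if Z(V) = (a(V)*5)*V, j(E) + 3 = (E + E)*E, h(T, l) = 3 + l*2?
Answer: -4103489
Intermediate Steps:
a(H) = 2*H*(-4 + H) (a(H) = (2*H)*(-4 + H) = 2*H*(-4 + H))
h(T, l) = 3 + 2*l
j(E) = -3 + 2*E**2 (j(E) = -3 + (E + E)*E = -3 + (2*E)*E = -3 + 2*E**2)
Z(V) = 10*V**2*(-4 + V) (Z(V) = ((2*V*(-4 + V))*5)*V = (10*V*(-4 + V))*V = 10*V**2*(-4 + V))
Z(-73) - j(h(10, -6)) = 10*(-73)**2*(-4 - 73) - (-3 + 2*(3 + 2*(-6))**2) = 10*5329*(-77) - (-3 + 2*(3 - 12)**2) = -4103330 - (-3 + 2*(-9)**2) = -4103330 - (-3 + 2*81) = -4103330 - (-3 + 162) = -4103330 - 1*159 = -4103330 - 159 = -4103489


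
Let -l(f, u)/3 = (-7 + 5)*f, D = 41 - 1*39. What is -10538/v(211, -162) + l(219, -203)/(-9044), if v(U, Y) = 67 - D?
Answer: -47695541/293930 ≈ -162.27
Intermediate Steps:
D = 2 (D = 41 - 39 = 2)
l(f, u) = 6*f (l(f, u) = -3*(-7 + 5)*f = -(-6)*f = 6*f)
v(U, Y) = 65 (v(U, Y) = 67 - 1*2 = 67 - 2 = 65)
-10538/v(211, -162) + l(219, -203)/(-9044) = -10538/65 + (6*219)/(-9044) = -10538*1/65 + 1314*(-1/9044) = -10538/65 - 657/4522 = -47695541/293930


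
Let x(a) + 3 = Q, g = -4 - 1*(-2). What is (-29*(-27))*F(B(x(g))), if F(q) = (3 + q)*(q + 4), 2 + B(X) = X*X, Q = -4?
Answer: 1996650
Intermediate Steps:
g = -2 (g = -4 + 2 = -2)
x(a) = -7 (x(a) = -3 - 4 = -7)
B(X) = -2 + X² (B(X) = -2 + X*X = -2 + X²)
F(q) = (3 + q)*(4 + q)
(-29*(-27))*F(B(x(g))) = (-29*(-27))*(12 + (-2 + (-7)²)² + 7*(-2 + (-7)²)) = 783*(12 + (-2 + 49)² + 7*(-2 + 49)) = 783*(12 + 47² + 7*47) = 783*(12 + 2209 + 329) = 783*2550 = 1996650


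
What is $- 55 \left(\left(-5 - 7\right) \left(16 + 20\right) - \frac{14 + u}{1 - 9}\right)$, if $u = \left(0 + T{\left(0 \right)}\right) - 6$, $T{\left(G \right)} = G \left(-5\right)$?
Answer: $23705$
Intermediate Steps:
$T{\left(G \right)} = - 5 G$
$u = -6$ ($u = \left(0 - 0\right) - 6 = \left(0 + 0\right) - 6 = 0 - 6 = -6$)
$- 55 \left(\left(-5 - 7\right) \left(16 + 20\right) - \frac{14 + u}{1 - 9}\right) = - 55 \left(\left(-5 - 7\right) \left(16 + 20\right) - \frac{14 - 6}{1 - 9}\right) = - 55 \left(\left(-12\right) 36 - \frac{8}{-8}\right) = - 55 \left(-432 - 8 \left(- \frac{1}{8}\right)\right) = - 55 \left(-432 - -1\right) = - 55 \left(-432 + 1\right) = \left(-55\right) \left(-431\right) = 23705$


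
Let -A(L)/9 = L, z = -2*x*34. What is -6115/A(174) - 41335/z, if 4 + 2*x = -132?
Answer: -18227425/3620592 ≈ -5.0344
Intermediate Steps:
x = -68 (x = -2 + (1/2)*(-132) = -2 - 66 = -68)
z = 4624 (z = -2*(-68)*34 = 136*34 = 4624)
A(L) = -9*L
-6115/A(174) - 41335/z = -6115/((-9*174)) - 41335/4624 = -6115/(-1566) - 41335*1/4624 = -6115*(-1/1566) - 41335/4624 = 6115/1566 - 41335/4624 = -18227425/3620592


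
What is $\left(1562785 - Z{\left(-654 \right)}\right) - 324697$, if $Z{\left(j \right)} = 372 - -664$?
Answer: $1237052$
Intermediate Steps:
$Z{\left(j \right)} = 1036$ ($Z{\left(j \right)} = 372 + 664 = 1036$)
$\left(1562785 - Z{\left(-654 \right)}\right) - 324697 = \left(1562785 - 1036\right) - 324697 = 1561749 - 324697 = 1237052$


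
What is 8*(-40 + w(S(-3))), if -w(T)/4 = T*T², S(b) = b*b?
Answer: -23648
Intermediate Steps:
S(b) = b²
w(T) = -4*T³ (w(T) = -4*T*T² = -4*T³)
8*(-40 + w(S(-3))) = 8*(-40 - 4*((-3)²)³) = 8*(-40 - 4*9³) = 8*(-40 - 4*729) = 8*(-40 - 2916) = 8*(-2956) = -23648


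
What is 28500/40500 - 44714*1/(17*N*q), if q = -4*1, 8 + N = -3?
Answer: -596533/10098 ≈ -59.074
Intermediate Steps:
N = -11 (N = -8 - 3 = -11)
q = -4
28500/40500 - 44714*1/(17*N*q) = 28500/40500 - 44714/(-11*17*(-4)) = 28500*(1/40500) - 44714/((-187*(-4))) = 19/27 - 44714/748 = 19/27 - 44714*1/748 = 19/27 - 22357/374 = -596533/10098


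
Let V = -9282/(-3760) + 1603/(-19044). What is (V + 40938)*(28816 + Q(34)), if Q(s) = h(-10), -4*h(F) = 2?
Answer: 21118550313992761/17901360 ≈ 1.1797e+9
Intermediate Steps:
h(F) = -1/2 (h(F) = -1/4*2 = -1/2)
Q(s) = -1/2
V = 21342391/8950680 (V = -9282*(-1/3760) + 1603*(-1/19044) = 4641/1880 - 1603/19044 = 21342391/8950680 ≈ 2.3844)
(V + 40938)*(28816 + Q(34)) = (21342391/8950680 + 40938)*(28816 - 1/2) = (366444280231/8950680)*(57631/2) = 21118550313992761/17901360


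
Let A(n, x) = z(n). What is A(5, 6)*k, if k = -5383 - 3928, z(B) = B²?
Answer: -232775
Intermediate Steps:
A(n, x) = n²
k = -9311
A(5, 6)*k = 5²*(-9311) = 25*(-9311) = -232775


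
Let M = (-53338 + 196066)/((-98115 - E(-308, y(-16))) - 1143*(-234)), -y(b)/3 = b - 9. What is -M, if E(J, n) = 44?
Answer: -142728/169303 ≈ -0.84303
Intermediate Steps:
y(b) = 27 - 3*b (y(b) = -3*(b - 9) = -3*(-9 + b) = 27 - 3*b)
M = 142728/169303 (M = (-53338 + 196066)/((-98115 - 1*44) - 1143*(-234)) = 142728/((-98115 - 44) + 267462) = 142728/(-98159 + 267462) = 142728/169303 ≈ 0.84303)
-M = -1*142728/169303 = -142728/169303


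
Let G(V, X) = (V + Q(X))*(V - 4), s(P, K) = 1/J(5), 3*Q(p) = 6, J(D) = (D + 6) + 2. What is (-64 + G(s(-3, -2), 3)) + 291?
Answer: 36986/169 ≈ 218.85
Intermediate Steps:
J(D) = 8 + D (J(D) = (6 + D) + 2 = 8 + D)
Q(p) = 2 (Q(p) = (1/3)*6 = 2)
s(P, K) = 1/13 (s(P, K) = 1/(8 + 5) = 1/13)
G(V, X) = (-4 + V)*(2 + V) (G(V, X) = (V + 2)*(V - 4) = (2 + V)*(-4 + V) = (-4 + V)*(2 + V))
(-64 + G(s(-3, -2), 3)) + 291 = (-64 + (-8 + (1/13)**2 - 2*1/13)) + 291 = (-64 + (-8 + 1/169 - 2/13)) + 291 = (-64 - 1377/169) + 291 = -12193/169 + 291 = 36986/169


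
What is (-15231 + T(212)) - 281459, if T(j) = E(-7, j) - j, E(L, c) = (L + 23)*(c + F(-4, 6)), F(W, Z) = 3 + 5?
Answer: -293382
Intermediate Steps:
F(W, Z) = 8
E(L, c) = (8 + c)*(23 + L) (E(L, c) = (L + 23)*(c + 8) = (23 + L)*(8 + c) = (8 + c)*(23 + L))
T(j) = 128 + 15*j (T(j) = (184 + 8*(-7) + 23*j - 7*j) - j = (184 - 56 + 23*j - 7*j) - j = (128 + 16*j) - j = 128 + 15*j)
(-15231 + T(212)) - 281459 = (-15231 + (128 + 15*212)) - 281459 = (-15231 + (128 + 3180)) - 281459 = (-15231 + 3308) - 281459 = -11923 - 281459 = -293382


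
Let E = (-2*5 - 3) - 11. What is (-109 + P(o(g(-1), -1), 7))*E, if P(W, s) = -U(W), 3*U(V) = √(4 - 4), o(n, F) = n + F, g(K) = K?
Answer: 2616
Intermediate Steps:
o(n, F) = F + n
U(V) = 0 (U(V) = √(4 - 4)/3 = √0/3 = (⅓)*0 = 0)
P(W, s) = 0 (P(W, s) = -1*0 = 0)
E = -24 (E = (-10 - 3) - 11 = -13 - 11 = -24)
(-109 + P(o(g(-1), -1), 7))*E = (-109 + 0)*(-24) = -109*(-24) = 2616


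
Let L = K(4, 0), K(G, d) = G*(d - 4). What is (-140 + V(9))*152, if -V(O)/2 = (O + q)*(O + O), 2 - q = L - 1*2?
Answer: -179968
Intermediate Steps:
K(G, d) = G*(-4 + d)
L = -16 (L = 4*(-4 + 0) = 4*(-4) = -16)
q = 20 (q = 2 - (-16 - 1*2) = 2 - (-16 - 2) = 2 - 1*(-18) = 2 + 18 = 20)
V(O) = -4*O*(20 + O) (V(O) = -2*(O + 20)*(O + O) = -2*(20 + O)*2*O = -4*O*(20 + O))
(-140 + V(9))*152 = (-140 - 4*9*(20 + 9))*152 = (-140 - 4*9*29)*152 = (-140 - 1044)*152 = -1184*152 = -179968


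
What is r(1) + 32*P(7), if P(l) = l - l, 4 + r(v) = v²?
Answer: -3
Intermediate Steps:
r(v) = -4 + v²
P(l) = 0
r(1) + 32*P(7) = (-4 + 1²) + 32*0 = (-4 + 1) + 0 = -3 + 0 = -3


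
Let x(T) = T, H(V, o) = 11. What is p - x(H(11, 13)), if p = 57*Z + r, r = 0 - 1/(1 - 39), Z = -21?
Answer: -45903/38 ≈ -1208.0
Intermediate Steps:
r = 1/38 (r = 0 - 1/(-38) = 0 - 1*(-1/38) = 0 + 1/38 = 1/38 ≈ 0.026316)
p = -45485/38 (p = 57*(-21) + 1/38 = -1197 + 1/38 = -45485/38 ≈ -1197.0)
p - x(H(11, 13)) = -45485/38 - 1*11 = -45485/38 - 11 = -45903/38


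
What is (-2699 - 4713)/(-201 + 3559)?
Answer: -3706/1679 ≈ -2.2073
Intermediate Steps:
(-2699 - 4713)/(-201 + 3559) = -7412/3358 = -7412*1/3358 = -3706/1679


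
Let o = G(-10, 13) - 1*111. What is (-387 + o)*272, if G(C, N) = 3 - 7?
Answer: -136544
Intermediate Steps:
G(C, N) = -4
o = -115 (o = -4 - 1*111 = -4 - 111 = -115)
(-387 + o)*272 = (-387 - 115)*272 = -502*272 = -136544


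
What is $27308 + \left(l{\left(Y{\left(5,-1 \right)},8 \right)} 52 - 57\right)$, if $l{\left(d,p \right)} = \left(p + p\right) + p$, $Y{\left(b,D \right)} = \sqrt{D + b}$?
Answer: $28499$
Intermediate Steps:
$l{\left(d,p \right)} = 3 p$ ($l{\left(d,p \right)} = 2 p + p = 3 p$)
$27308 + \left(l{\left(Y{\left(5,-1 \right)},8 \right)} 52 - 57\right) = 27308 - \left(57 - 3 \cdot 8 \cdot 52\right) = 27308 + \left(24 \cdot 52 - 57\right) = 27308 + \left(1248 - 57\right) = 27308 + 1191 = 28499$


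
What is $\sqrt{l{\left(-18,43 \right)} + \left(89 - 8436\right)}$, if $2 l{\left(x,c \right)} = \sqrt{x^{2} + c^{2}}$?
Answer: $\frac{\sqrt{-33388 + 2 \sqrt{2173}}}{2} \approx 91.234 i$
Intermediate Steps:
$l{\left(x,c \right)} = \frac{\sqrt{c^{2} + x^{2}}}{2}$ ($l{\left(x,c \right)} = \frac{\sqrt{x^{2} + c^{2}}}{2} = \frac{\sqrt{c^{2} + x^{2}}}{2}$)
$\sqrt{l{\left(-18,43 \right)} + \left(89 - 8436\right)} = \sqrt{\frac{\sqrt{43^{2} + \left(-18\right)^{2}}}{2} + \left(89 - 8436\right)} = \sqrt{\frac{\sqrt{1849 + 324}}{2} + \left(89 - 8436\right)} = \sqrt{\frac{\sqrt{2173}}{2} - 8347} = \sqrt{-8347 + \frac{\sqrt{2173}}{2}}$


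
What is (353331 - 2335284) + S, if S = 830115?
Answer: -1151838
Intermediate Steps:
(353331 - 2335284) + S = (353331 - 2335284) + 830115 = -1981953 + 830115 = -1151838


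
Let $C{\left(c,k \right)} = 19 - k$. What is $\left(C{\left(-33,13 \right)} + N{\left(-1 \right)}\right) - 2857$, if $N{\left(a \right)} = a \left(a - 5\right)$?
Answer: $-2845$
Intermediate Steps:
$N{\left(a \right)} = a \left(-5 + a\right)$
$\left(C{\left(-33,13 \right)} + N{\left(-1 \right)}\right) - 2857 = \left(\left(19 - 13\right) - \left(-5 - 1\right)\right) - 2857 = \left(\left(19 - 13\right) - -6\right) - 2857 = \left(6 + 6\right) - 2857 = 12 - 2857 = -2845$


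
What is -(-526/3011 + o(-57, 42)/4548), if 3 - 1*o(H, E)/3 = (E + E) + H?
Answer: 217420/1141169 ≈ 0.19052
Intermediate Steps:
o(H, E) = 9 - 6*E - 3*H (o(H, E) = 9 - 3*((E + E) + H) = 9 - 3*(2*E + H) = 9 - 3*(H + 2*E) = 9 + (-6*E - 3*H) = 9 - 6*E - 3*H)
-(-526/3011 + o(-57, 42)/4548) = -(-526/3011 + (9 - 6*42 - 3*(-57))/4548) = -(-526*1/3011 + (9 - 252 + 171)*(1/4548)) = -(-526/3011 - 72*1/4548) = -(-526/3011 - 6/379) = -1*(-217420/1141169) = 217420/1141169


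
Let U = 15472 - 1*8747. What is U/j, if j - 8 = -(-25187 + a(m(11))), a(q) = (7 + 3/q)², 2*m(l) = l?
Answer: 813725/3041706 ≈ 0.26752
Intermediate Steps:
m(l) = l/2
U = 6725 (U = 15472 - 8747 = 6725)
j = 3041706/121 (j = 8 - (-25187 + (3 + 7*((½)*11))²/((½)*11)²) = 8 - (-25187 + (3 + 7*(11/2))²/(11/2)²) = 8 - (-25187 + 4*(3 + 77/2)²/121) = 8 - (-25187 + 4*(83/2)²/121) = 8 - (-25187 + (4/121)*(6889/4)) = 8 - (-25187 + 6889/121) = 8 - 1*(-3040738/121) = 8 + 3040738/121 = 3041706/121 ≈ 25138.)
U/j = 6725/(3041706/121) = 6725*(121/3041706) = 813725/3041706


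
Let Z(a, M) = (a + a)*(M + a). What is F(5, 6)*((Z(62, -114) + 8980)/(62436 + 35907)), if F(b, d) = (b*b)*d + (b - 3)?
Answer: 128288/32781 ≈ 3.9135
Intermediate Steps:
Z(a, M) = 2*a*(M + a) (Z(a, M) = (2*a)*(M + a) = 2*a*(M + a))
F(b, d) = -3 + b + d*b**2 (F(b, d) = b**2*d + (-3 + b) = d*b**2 + (-3 + b) = -3 + b + d*b**2)
F(5, 6)*((Z(62, -114) + 8980)/(62436 + 35907)) = (-3 + 5 + 6*5**2)*((2*62*(-114 + 62) + 8980)/(62436 + 35907)) = (-3 + 5 + 6*25)*((2*62*(-52) + 8980)/98343) = (-3 + 5 + 150)*((-6448 + 8980)*(1/98343)) = 152*(2532*(1/98343)) = 152*(844/32781) = 128288/32781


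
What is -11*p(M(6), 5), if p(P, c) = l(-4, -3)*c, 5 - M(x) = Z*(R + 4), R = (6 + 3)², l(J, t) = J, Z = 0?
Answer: 220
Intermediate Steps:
R = 81 (R = 9² = 81)
M(x) = 5 (M(x) = 5 - 0*(81 + 4) = 5 - 0*85 = 5 - 1*0 = 5 + 0 = 5)
p(P, c) = -4*c
-11*p(M(6), 5) = -(-44)*5 = -11*(-20) = 220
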